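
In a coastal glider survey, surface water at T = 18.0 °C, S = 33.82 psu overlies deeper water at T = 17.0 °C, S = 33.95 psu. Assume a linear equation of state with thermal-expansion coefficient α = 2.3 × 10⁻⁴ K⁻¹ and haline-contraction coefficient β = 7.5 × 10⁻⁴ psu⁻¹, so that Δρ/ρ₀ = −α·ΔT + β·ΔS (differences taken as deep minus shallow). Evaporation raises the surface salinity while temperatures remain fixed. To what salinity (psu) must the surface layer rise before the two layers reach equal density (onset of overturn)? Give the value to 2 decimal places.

34.26 psu

Neutral buoyancy requires −α(T_deep − T_surf) + β(S_deep − S_surf′) = 0.
S_surf′ = S_deep − (α/β)·ΔT = 33.95 − (2.3 × 10⁻⁴/7.5 × 10⁻⁴)·(-1.0) = 34.2567 psu.
Increase required: 34.2567 − 33.82 = 0.4367 psu.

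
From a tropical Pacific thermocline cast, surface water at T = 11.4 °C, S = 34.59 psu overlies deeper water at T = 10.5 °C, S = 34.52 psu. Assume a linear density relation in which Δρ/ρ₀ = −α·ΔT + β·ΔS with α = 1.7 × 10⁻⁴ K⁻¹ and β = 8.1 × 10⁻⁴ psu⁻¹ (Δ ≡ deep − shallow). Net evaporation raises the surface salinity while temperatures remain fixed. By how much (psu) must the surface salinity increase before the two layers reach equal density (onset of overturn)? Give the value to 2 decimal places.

Neutral buoyancy requires −α(T_deep − T_surf) + β(S_deep − S_surf′) = 0.
S_surf′ = S_deep − (α/β)·ΔT = 34.52 − (1.7 × 10⁻⁴/8.1 × 10⁻⁴)·(-0.9) = 34.7089 psu.
Increase required: 34.7089 − 34.59 = 0.1189 psu.

0.12 psu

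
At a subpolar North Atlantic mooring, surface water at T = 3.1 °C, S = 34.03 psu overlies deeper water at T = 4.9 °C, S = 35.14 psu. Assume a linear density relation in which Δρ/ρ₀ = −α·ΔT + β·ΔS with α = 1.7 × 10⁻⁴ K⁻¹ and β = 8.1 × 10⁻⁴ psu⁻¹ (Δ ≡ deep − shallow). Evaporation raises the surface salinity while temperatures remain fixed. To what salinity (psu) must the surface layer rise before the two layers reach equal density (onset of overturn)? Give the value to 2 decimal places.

Neutral buoyancy requires −α(T_deep − T_surf) + β(S_deep − S_surf′) = 0.
S_surf′ = S_deep − (α/β)·ΔT = 35.14 − (1.7 × 10⁻⁴/8.1 × 10⁻⁴)·(+1.8) = 34.7622 psu.
Increase required: 34.7622 − 34.03 = 0.7322 psu.

34.76 psu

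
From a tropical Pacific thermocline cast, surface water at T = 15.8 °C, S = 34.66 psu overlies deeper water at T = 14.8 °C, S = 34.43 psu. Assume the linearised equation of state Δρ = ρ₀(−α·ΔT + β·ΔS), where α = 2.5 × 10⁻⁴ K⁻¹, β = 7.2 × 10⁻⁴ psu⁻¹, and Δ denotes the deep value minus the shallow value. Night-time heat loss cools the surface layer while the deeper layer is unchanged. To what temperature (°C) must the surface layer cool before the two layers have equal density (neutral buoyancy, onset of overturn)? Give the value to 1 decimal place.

Neutral buoyancy requires Δρ = 0, i.e. −α(T_deep − T_surf′) + β(S_deep − S_surf) = 0.
T_surf′ = T_deep − (β/α)·ΔS = 14.8 − (7.2 × 10⁻⁴/2.5 × 10⁻⁴)·(-0.23) = 15.462 °C.
Cooling required: 15.8 − (15.462) = 0.338 °C.

15.5 °C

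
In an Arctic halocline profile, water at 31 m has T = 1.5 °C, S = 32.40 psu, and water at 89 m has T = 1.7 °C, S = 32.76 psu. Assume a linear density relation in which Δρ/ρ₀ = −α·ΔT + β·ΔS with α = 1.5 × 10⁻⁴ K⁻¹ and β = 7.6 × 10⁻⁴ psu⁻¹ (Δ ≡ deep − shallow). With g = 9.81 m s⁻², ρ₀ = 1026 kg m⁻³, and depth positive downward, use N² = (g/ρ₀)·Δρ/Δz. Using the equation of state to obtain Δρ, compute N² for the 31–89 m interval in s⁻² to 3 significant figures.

4.12 × 10⁻⁵ s⁻²

ΔT = +0.2 K, ΔS = +0.36 psu (deep − shallow).
Δρ/ρ₀ = −αΔT + βΔS = -3.00 × 10⁻⁵ + 2.736 × 10⁻⁴ = 2.436 × 10⁻⁴, so Δρ ≈ 0.2499 kg m⁻³.
N² = (g/ρ₀)·Δρ/Δz = g·(Δρ/ρ₀)/Δz = 9.81 × 2.436 × 10⁻⁴ / 58 = 4.1202 × 10⁻⁵ s⁻² ≈ 4.12 × 10⁻⁵ s⁻².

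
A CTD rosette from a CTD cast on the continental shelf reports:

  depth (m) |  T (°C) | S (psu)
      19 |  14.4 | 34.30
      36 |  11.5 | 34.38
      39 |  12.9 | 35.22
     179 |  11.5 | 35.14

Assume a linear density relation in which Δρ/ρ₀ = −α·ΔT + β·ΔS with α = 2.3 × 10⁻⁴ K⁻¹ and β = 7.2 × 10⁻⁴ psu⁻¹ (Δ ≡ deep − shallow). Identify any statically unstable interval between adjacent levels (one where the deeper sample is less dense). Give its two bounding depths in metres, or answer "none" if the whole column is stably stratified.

Evaluate Δρ/ρ₀ = −αΔT + βΔS across each adjacent pair:
  19–36 m: −αΔT+βΔS = −(2.3 × 10⁻⁴)(-2.9)+(7.2 × 10⁻⁴)(+0.08) = 7.2 × 10⁻⁴ → stable
  36–39 m: −αΔT+βΔS = −(2.3 × 10⁻⁴)(+1.4)+(7.2 × 10⁻⁴)(+0.84) = 2.8 × 10⁻⁴ → stable
  39–179 m: −αΔT+βΔS = −(2.3 × 10⁻⁴)(-1.4)+(7.2 × 10⁻⁴)(-0.08) = 2.6 × 10⁻⁴ → stable
Every interval has Δρ > 0: the column is stably stratified throughout.

none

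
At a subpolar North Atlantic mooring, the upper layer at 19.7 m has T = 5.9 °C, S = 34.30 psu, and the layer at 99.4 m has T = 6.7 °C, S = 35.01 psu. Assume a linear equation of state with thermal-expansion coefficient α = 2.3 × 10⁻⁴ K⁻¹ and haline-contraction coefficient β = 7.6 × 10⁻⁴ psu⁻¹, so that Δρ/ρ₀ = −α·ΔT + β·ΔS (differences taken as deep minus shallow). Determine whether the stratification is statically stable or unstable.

ΔT = 6.7 − 5.9 = +0.8 K and ΔS = 35.01 − 34.30 = +0.71 psu (deep − shallow).
−αΔT = -1.84 × 10⁻⁴; βΔS = 5.396 × 10⁻⁴; sum Δρ/ρ₀ = 3.556 × 10⁻⁴.
Δρ/ρ₀ > 0, so Δρ > 0: deeper water is denser → statically stable.

stable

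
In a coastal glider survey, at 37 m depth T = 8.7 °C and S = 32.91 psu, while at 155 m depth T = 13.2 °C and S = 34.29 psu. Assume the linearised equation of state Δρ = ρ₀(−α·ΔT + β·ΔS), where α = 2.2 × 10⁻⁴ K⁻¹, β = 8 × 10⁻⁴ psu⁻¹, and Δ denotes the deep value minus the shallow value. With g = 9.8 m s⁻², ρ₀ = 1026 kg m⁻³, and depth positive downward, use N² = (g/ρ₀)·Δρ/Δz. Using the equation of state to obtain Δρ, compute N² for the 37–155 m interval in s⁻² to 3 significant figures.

9.47 × 10⁻⁶ s⁻²

ΔT = +4.5 K, ΔS = +1.38 psu (deep − shallow).
Δρ/ρ₀ = −αΔT + βΔS = -9.90 × 10⁻⁴ + 1.104 × 10⁻³ = 1.14 × 10⁻⁴, so Δρ ≈ 0.1170 kg m⁻³.
N² = (g/ρ₀)·Δρ/Δz = g·(Δρ/ρ₀)/Δz = 9.8 × 1.14 × 10⁻⁴ / 118 = 9.4678 × 10⁻⁶ s⁻² ≈ 9.47 × 10⁻⁶ s⁻².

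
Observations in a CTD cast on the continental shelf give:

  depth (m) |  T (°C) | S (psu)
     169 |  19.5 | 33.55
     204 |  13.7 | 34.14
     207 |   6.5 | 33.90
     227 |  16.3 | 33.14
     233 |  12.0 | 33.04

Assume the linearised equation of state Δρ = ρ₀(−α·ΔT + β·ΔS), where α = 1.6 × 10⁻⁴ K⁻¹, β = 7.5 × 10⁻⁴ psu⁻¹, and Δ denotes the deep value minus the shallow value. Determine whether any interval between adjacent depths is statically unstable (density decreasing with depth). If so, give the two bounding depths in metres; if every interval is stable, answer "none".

207–227 m

Evaluate Δρ/ρ₀ = −αΔT + βΔS across each adjacent pair:
  169–204 m: −αΔT+βΔS = −(1.6 × 10⁻⁴)(-5.8)+(7.5 × 10⁻⁴)(+0.59) = 1.4 × 10⁻³ → stable
  204–207 m: −αΔT+βΔS = −(1.6 × 10⁻⁴)(-7.2)+(7.5 × 10⁻⁴)(-0.24) = 9.7 × 10⁻⁴ → stable
  207–227 m: −αΔT+βΔS = −(1.6 × 10⁻⁴)(+9.8)+(7.5 × 10⁻⁴)(-0.76) = -2.1 × 10⁻³ → UNSTABLE
  227–233 m: −αΔT+βΔS = −(1.6 × 10⁻⁴)(-4.3)+(7.5 × 10⁻⁴)(-0.10) = 6.1 × 10⁻⁴ → stable
The 207–227 m interval has Δρ < 0: lighter water underlies denser water.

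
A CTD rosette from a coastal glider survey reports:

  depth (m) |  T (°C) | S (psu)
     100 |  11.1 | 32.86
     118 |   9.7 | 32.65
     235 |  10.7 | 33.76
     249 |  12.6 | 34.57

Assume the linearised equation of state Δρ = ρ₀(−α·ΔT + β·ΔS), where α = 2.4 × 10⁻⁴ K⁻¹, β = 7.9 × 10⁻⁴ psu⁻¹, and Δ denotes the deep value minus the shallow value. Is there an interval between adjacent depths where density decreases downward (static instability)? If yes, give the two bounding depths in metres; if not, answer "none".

Evaluate Δρ/ρ₀ = −αΔT + βΔS across each adjacent pair:
  100–118 m: −αΔT+βΔS = −(2.4 × 10⁻⁴)(-1.4)+(7.9 × 10⁻⁴)(-0.21) = 1.7 × 10⁻⁴ → stable
  118–235 m: −αΔT+βΔS = −(2.4 × 10⁻⁴)(+1.0)+(7.9 × 10⁻⁴)(+1.11) = 6.4 × 10⁻⁴ → stable
  235–249 m: −αΔT+βΔS = −(2.4 × 10⁻⁴)(+1.9)+(7.9 × 10⁻⁴)(+0.81) = 1.8 × 10⁻⁴ → stable
Every interval has Δρ > 0: the column is stably stratified throughout.

none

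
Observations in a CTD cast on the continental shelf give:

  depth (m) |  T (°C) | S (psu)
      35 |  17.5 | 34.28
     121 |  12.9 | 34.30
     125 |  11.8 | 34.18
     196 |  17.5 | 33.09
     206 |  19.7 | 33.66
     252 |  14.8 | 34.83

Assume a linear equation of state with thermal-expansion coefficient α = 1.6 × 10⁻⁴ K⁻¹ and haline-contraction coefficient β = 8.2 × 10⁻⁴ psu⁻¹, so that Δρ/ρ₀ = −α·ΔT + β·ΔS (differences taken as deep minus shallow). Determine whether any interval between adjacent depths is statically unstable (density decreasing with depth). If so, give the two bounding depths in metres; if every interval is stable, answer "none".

Evaluate Δρ/ρ₀ = −αΔT + βΔS across each adjacent pair:
  35–121 m: −αΔT+βΔS = −(1.6 × 10⁻⁴)(-4.6)+(8.2 × 10⁻⁴)(+0.02) = 7.5 × 10⁻⁴ → stable
  121–125 m: −αΔT+βΔS = −(1.6 × 10⁻⁴)(-1.1)+(8.2 × 10⁻⁴)(-0.12) = 7.8 × 10⁻⁵ → stable
  125–196 m: −αΔT+βΔS = −(1.6 × 10⁻⁴)(+5.7)+(8.2 × 10⁻⁴)(-1.09) = -1.8 × 10⁻³ → UNSTABLE
  196–206 m: −αΔT+βΔS = −(1.6 × 10⁻⁴)(+2.2)+(8.2 × 10⁻⁴)(+0.57) = 1.2 × 10⁻⁴ → stable
  206–252 m: −αΔT+βΔS = −(1.6 × 10⁻⁴)(-4.9)+(8.2 × 10⁻⁴)(+1.17) = 1.7 × 10⁻³ → stable
The 125–196 m interval has Δρ < 0: lighter water underlies denser water.

125–196 m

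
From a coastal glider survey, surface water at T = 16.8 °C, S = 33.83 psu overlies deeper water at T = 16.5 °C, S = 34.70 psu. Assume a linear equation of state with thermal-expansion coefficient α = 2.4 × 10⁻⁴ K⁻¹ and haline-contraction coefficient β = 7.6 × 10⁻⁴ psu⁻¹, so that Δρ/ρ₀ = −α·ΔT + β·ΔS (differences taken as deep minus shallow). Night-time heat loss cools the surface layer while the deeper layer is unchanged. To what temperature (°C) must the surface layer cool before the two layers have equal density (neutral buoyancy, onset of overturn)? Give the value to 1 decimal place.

13.7 °C

Neutral buoyancy requires Δρ = 0, i.e. −α(T_deep − T_surf′) + β(S_deep − S_surf) = 0.
T_surf′ = T_deep − (β/α)·ΔS = 16.5 − (7.6 × 10⁻⁴/2.4 × 10⁻⁴)·(+0.87) = 13.745 °C.
Cooling required: 16.8 − (13.745) = 3.055 °C.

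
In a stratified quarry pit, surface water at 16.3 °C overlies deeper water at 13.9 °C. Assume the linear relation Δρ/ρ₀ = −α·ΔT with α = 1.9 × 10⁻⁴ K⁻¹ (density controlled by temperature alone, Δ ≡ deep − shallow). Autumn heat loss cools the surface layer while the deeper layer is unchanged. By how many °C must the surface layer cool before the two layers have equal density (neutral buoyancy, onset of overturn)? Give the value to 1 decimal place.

2.4 °C

With temperature the only control, equal density requires T_surf′ = T_deep.
T_surf′ = 13.9 °C.
Cooling required: 16.3 − 13.9 = 2.4 °C.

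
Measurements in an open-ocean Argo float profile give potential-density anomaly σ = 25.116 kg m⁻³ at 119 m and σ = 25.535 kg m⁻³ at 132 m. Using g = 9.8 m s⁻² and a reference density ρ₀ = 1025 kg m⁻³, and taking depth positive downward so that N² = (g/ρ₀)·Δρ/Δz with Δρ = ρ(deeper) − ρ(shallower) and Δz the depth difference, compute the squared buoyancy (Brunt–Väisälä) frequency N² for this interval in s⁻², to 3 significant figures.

3.08 × 10⁻⁴ s⁻²

Δρ = 1025.535 − 1025.116 = 0.419 kg m⁻³ over Δz = 132 − 119 = 13 m.
N² = (9.8/1025) × (0.419/13) = 3.0816 × 10⁻⁴ s⁻² ≈ 3.08 × 10⁻⁴ s⁻².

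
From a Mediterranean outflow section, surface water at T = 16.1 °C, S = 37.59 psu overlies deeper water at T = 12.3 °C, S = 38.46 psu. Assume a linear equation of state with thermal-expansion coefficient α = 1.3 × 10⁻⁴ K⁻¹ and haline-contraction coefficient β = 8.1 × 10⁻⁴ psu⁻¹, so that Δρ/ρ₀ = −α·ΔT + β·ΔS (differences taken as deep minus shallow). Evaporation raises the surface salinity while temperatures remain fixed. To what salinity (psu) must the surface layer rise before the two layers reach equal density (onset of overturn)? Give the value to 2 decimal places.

Neutral buoyancy requires −α(T_deep − T_surf) + β(S_deep − S_surf′) = 0.
S_surf′ = S_deep − (α/β)·ΔT = 38.46 − (1.3 × 10⁻⁴/8.1 × 10⁻⁴)·(-3.8) = 39.0699 psu.
Increase required: 39.0699 − 37.59 = 1.4799 psu.

39.07 psu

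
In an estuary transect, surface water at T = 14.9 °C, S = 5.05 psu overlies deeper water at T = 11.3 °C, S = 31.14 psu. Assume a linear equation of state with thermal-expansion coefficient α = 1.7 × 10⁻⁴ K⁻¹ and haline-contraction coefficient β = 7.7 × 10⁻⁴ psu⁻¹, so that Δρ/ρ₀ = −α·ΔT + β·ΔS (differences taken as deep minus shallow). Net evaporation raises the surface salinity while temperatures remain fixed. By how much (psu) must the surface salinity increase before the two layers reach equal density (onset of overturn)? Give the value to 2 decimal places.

Neutral buoyancy requires −α(T_deep − T_surf) + β(S_deep − S_surf′) = 0.
S_surf′ = S_deep − (α/β)·ΔT = 31.14 − (1.7 × 10⁻⁴/7.7 × 10⁻⁴)·(-3.6) = 31.9348 psu.
Increase required: 31.9348 − 5.05 = 26.8848 psu.

26.88 psu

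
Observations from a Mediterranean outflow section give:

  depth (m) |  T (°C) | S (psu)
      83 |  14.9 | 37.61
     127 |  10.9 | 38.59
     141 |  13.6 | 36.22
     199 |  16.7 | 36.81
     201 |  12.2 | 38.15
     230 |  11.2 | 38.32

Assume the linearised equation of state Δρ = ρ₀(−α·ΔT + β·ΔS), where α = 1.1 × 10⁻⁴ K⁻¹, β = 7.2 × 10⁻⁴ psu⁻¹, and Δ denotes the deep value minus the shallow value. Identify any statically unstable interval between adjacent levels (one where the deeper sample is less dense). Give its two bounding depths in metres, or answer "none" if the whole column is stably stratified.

127–141 m

Evaluate Δρ/ρ₀ = −αΔT + βΔS across each adjacent pair:
  83–127 m: −αΔT+βΔS = −(1.1 × 10⁻⁴)(-4.0)+(7.2 × 10⁻⁴)(+0.98) = 1.1 × 10⁻³ → stable
  127–141 m: −αΔT+βΔS = −(1.1 × 10⁻⁴)(+2.7)+(7.2 × 10⁻⁴)(-2.37) = -2.0 × 10⁻³ → UNSTABLE
  141–199 m: −αΔT+βΔS = −(1.1 × 10⁻⁴)(+3.1)+(7.2 × 10⁻⁴)(+0.59) = 8.4 × 10⁻⁵ → stable
  199–201 m: −αΔT+βΔS = −(1.1 × 10⁻⁴)(-4.5)+(7.2 × 10⁻⁴)(+1.34) = 1.5 × 10⁻³ → stable
  201–230 m: −αΔT+βΔS = −(1.1 × 10⁻⁴)(-1.0)+(7.2 × 10⁻⁴)(+0.17) = 2.3 × 10⁻⁴ → stable
The 127–141 m interval has Δρ < 0: lighter water underlies denser water.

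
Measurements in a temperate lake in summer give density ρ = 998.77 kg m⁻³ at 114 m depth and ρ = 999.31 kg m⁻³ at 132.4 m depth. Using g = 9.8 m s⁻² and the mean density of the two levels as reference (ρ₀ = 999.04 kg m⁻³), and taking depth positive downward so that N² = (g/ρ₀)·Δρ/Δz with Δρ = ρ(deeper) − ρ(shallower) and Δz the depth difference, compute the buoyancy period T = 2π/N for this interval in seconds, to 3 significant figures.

370 s

Δρ = 999.31 − 998.77 = 0.54 kg m⁻³ over Δz = 132.4 − 114 = 18.4 m.
N² = (9.8/999.04) × (0.54/18.4) = 2.8789 × 10⁻⁴ s⁻².
N = √(2.8789 × 10⁻⁴) = 0.016967 rad s⁻¹, so T = 2π/N = 370.32 s ≈ 370 s.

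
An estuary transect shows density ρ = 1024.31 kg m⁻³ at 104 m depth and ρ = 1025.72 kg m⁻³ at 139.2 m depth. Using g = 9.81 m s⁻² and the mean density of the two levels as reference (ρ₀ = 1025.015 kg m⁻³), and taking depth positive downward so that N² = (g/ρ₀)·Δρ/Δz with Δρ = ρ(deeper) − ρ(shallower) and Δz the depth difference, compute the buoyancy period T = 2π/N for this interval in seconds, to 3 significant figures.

Δρ = 1025.72 − 1024.31 = 1.41 kg m⁻³ over Δz = 139.2 − 104 = 35.2 m.
N² = (9.81/1025.015) × (1.41/35.2) = 3.8337 × 10⁻⁴ s⁻².
N = √(3.8337 × 10⁻⁴) = 0.019580 rad s⁻¹, so T = 2π/N = 320.90 s ≈ 321 s.
Since Δρ > 0 the layer is stably stratified.

321 s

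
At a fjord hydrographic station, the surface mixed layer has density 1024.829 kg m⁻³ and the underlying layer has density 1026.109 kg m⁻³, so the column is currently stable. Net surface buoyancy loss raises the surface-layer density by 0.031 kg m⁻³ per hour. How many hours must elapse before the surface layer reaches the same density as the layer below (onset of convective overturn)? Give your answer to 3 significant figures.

41.3 hours

Density deficit of the surface layer: 1026.109 − 1024.829 = 1.28 kg m⁻³.
Required change = 1.28 / 0.031 = 41.3 hours.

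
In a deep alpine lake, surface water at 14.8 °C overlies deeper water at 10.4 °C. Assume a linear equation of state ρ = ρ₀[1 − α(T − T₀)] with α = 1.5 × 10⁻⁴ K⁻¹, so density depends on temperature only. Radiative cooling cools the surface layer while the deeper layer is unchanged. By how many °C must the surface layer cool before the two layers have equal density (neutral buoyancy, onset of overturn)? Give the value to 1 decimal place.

4.4 °C

With temperature the only control, equal density requires T_surf′ = T_deep.
T_surf′ = 10.4 °C.
Cooling required: 14.8 − 10.4 = 4.4 °C.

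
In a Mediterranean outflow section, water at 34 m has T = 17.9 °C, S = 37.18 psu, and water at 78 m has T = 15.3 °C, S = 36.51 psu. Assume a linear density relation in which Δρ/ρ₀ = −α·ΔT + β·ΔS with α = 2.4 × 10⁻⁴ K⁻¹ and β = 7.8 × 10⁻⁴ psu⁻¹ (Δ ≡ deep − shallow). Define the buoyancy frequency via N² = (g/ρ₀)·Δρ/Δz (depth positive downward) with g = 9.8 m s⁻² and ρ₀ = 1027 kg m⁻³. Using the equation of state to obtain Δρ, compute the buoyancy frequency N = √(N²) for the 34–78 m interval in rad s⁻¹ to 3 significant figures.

ΔT = -2.6 K, ΔS = -0.67 psu (deep − shallow).
Δρ/ρ₀ = −αΔT + βΔS = 6.24 × 10⁻⁴ − 5.226 × 10⁻⁴ = 1.014 × 10⁻⁴, so Δρ ≈ 0.1041 kg m⁻³.
N² = (g/ρ₀)·Δρ/Δz = g·(Δρ/ρ₀)/Δz = 9.8 × 1.014 × 10⁻⁴ / 44 = 2.2585 × 10⁻⁵ s⁻².
N = √(2.2585 × 10⁻⁵) = 4.7524 × 10⁻³ rad s⁻¹ ≈ 4.75 × 10⁻³ rad s⁻¹.

4.75 × 10⁻³ rad s⁻¹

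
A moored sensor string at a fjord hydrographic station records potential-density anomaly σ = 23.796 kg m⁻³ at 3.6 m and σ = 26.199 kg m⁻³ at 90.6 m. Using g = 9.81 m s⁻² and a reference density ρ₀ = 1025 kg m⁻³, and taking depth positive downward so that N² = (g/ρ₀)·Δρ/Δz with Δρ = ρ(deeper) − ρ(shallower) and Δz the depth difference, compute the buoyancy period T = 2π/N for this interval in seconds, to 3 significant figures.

386 s

Δρ = 1026.199 − 1023.796 = 2.403 kg m⁻³ over Δz = 90.6 − 3.6 = 87 m.
N² = (9.81/1025) × (2.403/87) = 2.6435 × 10⁻⁴ s⁻².
N = √(2.6435 × 10⁻⁴) = 0.016259 rad s⁻¹, so T = 2π/N = 386.44 s ≈ 386 s.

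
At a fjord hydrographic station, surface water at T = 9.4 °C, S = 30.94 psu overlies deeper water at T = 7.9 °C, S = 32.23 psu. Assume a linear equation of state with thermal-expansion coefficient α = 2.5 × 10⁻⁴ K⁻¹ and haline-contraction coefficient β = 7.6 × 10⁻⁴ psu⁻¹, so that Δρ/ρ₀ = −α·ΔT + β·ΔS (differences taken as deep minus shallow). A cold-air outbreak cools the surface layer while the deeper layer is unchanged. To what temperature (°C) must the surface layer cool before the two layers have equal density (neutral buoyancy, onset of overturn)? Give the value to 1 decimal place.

Neutral buoyancy requires Δρ = 0, i.e. −α(T_deep − T_surf′) + β(S_deep − S_surf) = 0.
T_surf′ = T_deep − (β/α)·ΔS = 7.9 − (7.6 × 10⁻⁴/2.5 × 10⁻⁴)·(+1.29) = 3.978 °C.
Cooling required: 9.4 − (3.978) = 5.422 °C.

4.0 °C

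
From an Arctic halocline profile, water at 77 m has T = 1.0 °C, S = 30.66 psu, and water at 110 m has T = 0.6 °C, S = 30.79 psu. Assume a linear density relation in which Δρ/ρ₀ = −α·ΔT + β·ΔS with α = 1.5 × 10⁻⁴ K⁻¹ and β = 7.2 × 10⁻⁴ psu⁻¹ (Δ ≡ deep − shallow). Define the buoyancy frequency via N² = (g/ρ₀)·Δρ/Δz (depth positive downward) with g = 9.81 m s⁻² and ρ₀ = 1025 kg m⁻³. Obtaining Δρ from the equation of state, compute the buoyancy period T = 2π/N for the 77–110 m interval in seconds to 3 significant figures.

930 s

ΔT = -0.4 K, ΔS = +0.13 psu (deep − shallow).
Δρ/ρ₀ = −αΔT + βΔS = 6.00 × 10⁻⁵ + 9.36 × 10⁻⁵ = 1.536 × 10⁻⁴, so Δρ ≈ 0.1574 kg m⁻³.
N² = (g/ρ₀)·Δρ/Δz = g·(Δρ/ρ₀)/Δz = 9.81 × 1.536 × 10⁻⁴ / 33 = 4.5661 × 10⁻⁵ s⁻².
N = √(4.5661 × 10⁻⁵) = 6.7573 × 10⁻³ rad s⁻¹ → T = 2π/N = 929.84 s ≈ 930 s.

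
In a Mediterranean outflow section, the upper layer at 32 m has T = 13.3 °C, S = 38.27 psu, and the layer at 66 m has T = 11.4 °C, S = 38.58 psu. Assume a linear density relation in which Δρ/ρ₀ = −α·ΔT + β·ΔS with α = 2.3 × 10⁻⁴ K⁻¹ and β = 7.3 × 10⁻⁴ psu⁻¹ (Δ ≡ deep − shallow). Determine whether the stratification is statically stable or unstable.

stable

ΔT = 11.4 − 13.3 = -1.9 K and ΔS = 38.58 − 38.27 = +0.31 psu (deep − shallow).
−αΔT = 4.37 × 10⁻⁴; βΔS = 2.263 × 10⁻⁴; sum Δρ/ρ₀ = 6.633 × 10⁻⁴.
Δρ/ρ₀ > 0, so Δρ > 0: deeper water is denser → statically stable.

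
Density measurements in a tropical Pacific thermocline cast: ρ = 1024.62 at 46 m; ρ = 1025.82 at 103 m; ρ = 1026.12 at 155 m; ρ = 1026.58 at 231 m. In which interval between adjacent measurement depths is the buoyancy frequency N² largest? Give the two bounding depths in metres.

Compute the density gradient over each adjacent pair:
  46–103 m: Δρ/Δz = 1.20/57 = 0.021 kg m⁻⁴
  103–155 m: Δρ/Δz = 0.30/52 = 5.8 × 10⁻³ kg m⁻⁴
  155–231 m: Δρ/Δz = 0.46/76 = 6.1 × 10⁻³ kg m⁻⁴
The largest gradient is in the 46–103 m interval — the pycnocline.

46–103 m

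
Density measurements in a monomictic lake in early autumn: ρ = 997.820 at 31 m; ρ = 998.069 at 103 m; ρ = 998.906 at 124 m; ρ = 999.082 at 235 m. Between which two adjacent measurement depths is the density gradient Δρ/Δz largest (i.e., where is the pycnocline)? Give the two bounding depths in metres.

Compute the density gradient over each adjacent pair:
  31–103 m: Δρ/Δz = 0.249/72 = 3.5 × 10⁻³ kg m⁻⁴
  103–124 m: Δρ/Δz = 0.837/21 = 0.040 kg m⁻⁴
  124–235 m: Δρ/Δz = 0.176/111 = 1.6 × 10⁻³ kg m⁻⁴
The largest gradient is in the 103–124 m interval — the pycnocline.

103–124 m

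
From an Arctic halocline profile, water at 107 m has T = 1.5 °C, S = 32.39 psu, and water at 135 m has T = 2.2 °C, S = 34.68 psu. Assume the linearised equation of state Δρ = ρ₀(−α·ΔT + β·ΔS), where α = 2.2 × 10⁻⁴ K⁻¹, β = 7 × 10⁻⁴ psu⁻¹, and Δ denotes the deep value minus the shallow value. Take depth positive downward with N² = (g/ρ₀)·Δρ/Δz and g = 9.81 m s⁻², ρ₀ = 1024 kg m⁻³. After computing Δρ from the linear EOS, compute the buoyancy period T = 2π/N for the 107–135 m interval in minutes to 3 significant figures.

ΔT = +0.7 K, ΔS = +2.29 psu (deep − shallow).
Δρ/ρ₀ = −αΔT + βΔS = -1.54 × 10⁻⁴ + 1.603 × 10⁻³ = 1.449 × 10⁻³, so Δρ ≈ 1.484 kg m⁻³.
N² = (g/ρ₀)·Δρ/Δz = g·(Δρ/ρ₀)/Δz = 9.81 × 1.449 × 10⁻³ / 28 = 5.0767 × 10⁻⁴ s⁻².
N = √(5.0767 × 10⁻⁴) = 0.022532 rad s⁻¹ → T = 2π/N = 278.86 s = 4.6477 min ≈ 4.65 min.

4.65 min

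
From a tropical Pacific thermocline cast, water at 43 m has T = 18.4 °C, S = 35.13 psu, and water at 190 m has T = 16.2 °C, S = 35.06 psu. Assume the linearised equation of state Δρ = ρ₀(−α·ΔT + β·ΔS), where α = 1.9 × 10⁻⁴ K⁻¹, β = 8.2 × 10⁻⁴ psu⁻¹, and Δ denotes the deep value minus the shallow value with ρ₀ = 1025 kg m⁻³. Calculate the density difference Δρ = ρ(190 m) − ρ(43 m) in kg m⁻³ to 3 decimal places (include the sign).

ΔT = -2.2 K, ΔS = -0.07 psu (deep − shallow).
Δρ/ρ₀ = −(1.9 × 10⁻⁴)(-2.2) + (8.2 × 10⁻⁴)(-0.07) = 3.606 × 10⁻⁴.
Δρ = 1025 × (3.606 × 10⁻⁴) = +0.370 kg m⁻³.
Positive Δρ: denser below, stable.

+0.370 kg m⁻³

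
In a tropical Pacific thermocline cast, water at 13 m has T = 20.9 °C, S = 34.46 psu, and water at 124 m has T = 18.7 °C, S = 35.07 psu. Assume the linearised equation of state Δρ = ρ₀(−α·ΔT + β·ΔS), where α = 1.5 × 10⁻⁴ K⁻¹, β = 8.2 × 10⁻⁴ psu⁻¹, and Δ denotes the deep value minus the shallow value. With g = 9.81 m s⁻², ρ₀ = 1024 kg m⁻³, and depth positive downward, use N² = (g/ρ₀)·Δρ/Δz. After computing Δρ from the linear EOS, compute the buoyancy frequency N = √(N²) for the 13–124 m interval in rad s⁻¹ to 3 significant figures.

8.57 × 10⁻³ rad s⁻¹

ΔT = -2.2 K, ΔS = +0.61 psu (deep − shallow).
Δρ/ρ₀ = −αΔT + βΔS = 3.30 × 10⁻⁴ + 5.002 × 10⁻⁴ = 8.302 × 10⁻⁴, so Δρ ≈ 0.8501 kg m⁻³.
N² = (g/ρ₀)·Δρ/Δz = g·(Δρ/ρ₀)/Δz = 9.81 × 8.302 × 10⁻⁴ / 111 = 7.3372 × 10⁻⁵ s⁻².
N = √(7.3372 × 10⁻⁵) = 8.5657 × 10⁻³ rad s⁻¹ ≈ 8.57 × 10⁻³ rad s⁻¹.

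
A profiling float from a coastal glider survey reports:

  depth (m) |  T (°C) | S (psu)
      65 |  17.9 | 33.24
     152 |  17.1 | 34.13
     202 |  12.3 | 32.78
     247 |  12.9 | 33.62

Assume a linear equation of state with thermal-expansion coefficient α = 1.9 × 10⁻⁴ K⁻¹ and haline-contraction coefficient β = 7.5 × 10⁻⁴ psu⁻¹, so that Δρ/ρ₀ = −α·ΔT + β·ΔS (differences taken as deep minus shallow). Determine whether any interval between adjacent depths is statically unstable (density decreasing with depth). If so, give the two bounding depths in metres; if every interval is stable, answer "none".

152–202 m

Evaluate Δρ/ρ₀ = −αΔT + βΔS across each adjacent pair:
  65–152 m: −αΔT+βΔS = −(1.9 × 10⁻⁴)(-0.8)+(7.5 × 10⁻⁴)(+0.89) = 8.2 × 10⁻⁴ → stable
  152–202 m: −αΔT+βΔS = −(1.9 × 10⁻⁴)(-4.8)+(7.5 × 10⁻⁴)(-1.35) = -1.0 × 10⁻⁴ → UNSTABLE
  202–247 m: −αΔT+βΔS = −(1.9 × 10⁻⁴)(+0.6)+(7.5 × 10⁻⁴)(+0.84) = 5.2 × 10⁻⁴ → stable
The 152–202 m interval has Δρ < 0: lighter water underlies denser water.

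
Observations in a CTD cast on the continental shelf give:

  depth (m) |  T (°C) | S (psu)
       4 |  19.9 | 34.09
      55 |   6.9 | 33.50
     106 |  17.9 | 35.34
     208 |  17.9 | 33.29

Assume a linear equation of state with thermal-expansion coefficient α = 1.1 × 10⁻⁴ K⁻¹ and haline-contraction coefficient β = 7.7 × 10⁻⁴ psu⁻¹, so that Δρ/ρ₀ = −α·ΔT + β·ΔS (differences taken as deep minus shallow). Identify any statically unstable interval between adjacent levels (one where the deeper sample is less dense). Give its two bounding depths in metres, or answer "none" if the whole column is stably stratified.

Evaluate Δρ/ρ₀ = −αΔT + βΔS across each adjacent pair:
  4–55 m: −αΔT+βΔS = −(1.1 × 10⁻⁴)(-13.0)+(7.7 × 10⁻⁴)(-0.59) = 9.8 × 10⁻⁴ → stable
  55–106 m: −αΔT+βΔS = −(1.1 × 10⁻⁴)(+11.0)+(7.7 × 10⁻⁴)(+1.84) = 2.1 × 10⁻⁴ → stable
  106–208 m: −αΔT+βΔS = −(1.1 × 10⁻⁴)(+0.0)+(7.7 × 10⁻⁴)(-2.05) = -1.6 × 10⁻³ → UNSTABLE
The 106–208 m interval has Δρ < 0: lighter water underlies denser water.

106–208 m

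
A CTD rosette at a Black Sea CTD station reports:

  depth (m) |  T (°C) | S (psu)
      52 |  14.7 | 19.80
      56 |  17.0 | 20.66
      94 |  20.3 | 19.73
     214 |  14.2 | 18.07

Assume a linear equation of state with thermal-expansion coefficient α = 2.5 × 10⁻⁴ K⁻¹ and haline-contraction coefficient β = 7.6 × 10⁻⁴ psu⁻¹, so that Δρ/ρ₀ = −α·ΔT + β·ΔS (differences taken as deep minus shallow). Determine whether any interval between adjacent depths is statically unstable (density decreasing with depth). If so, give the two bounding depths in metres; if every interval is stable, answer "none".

56–94 m

Evaluate Δρ/ρ₀ = −αΔT + βΔS across each adjacent pair:
  52–56 m: −αΔT+βΔS = −(2.5 × 10⁻⁴)(+2.3)+(7.6 × 10⁻⁴)(+0.86) = 7.9 × 10⁻⁵ → stable
  56–94 m: −αΔT+βΔS = −(2.5 × 10⁻⁴)(+3.3)+(7.6 × 10⁻⁴)(-0.93) = -1.5 × 10⁻³ → UNSTABLE
  94–214 m: −αΔT+βΔS = −(2.5 × 10⁻⁴)(-6.1)+(7.6 × 10⁻⁴)(-1.66) = 2.6 × 10⁻⁴ → stable
The 56–94 m interval has Δρ < 0: lighter water underlies denser water.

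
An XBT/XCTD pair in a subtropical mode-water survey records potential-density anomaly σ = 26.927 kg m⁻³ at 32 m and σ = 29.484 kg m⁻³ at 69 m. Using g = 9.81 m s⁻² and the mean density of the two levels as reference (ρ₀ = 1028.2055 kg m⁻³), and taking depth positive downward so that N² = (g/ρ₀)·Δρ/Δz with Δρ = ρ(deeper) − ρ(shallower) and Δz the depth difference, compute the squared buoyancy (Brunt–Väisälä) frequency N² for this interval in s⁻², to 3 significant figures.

Δρ = 1029.484 − 1026.927 = 2.557 kg m⁻³ over Δz = 69 − 32 = 37 m.
N² = (9.81/1028.2055) × (2.557/37) = 6.5935 × 10⁻⁴ s⁻² ≈ 6.59 × 10⁻⁴ s⁻².

6.59 × 10⁻⁴ s⁻²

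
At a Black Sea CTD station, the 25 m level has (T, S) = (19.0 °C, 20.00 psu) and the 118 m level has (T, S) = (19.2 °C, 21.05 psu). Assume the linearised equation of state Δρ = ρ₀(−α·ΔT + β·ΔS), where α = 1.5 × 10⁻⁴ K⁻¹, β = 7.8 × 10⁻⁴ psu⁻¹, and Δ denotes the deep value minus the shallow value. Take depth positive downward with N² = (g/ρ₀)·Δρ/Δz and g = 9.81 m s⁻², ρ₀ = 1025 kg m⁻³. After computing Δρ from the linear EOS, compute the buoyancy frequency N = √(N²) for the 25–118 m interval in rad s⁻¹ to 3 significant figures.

9.12 × 10⁻³ rad s⁻¹

ΔT = +0.2 K, ΔS = +1.05 psu (deep − shallow).
Δρ/ρ₀ = −αΔT + βΔS = -3.00 × 10⁻⁵ + 8.19 × 10⁻⁴ = 7.89 × 10⁻⁴, so Δρ ≈ 0.8087 kg m⁻³.
N² = (g/ρ₀)·Δρ/Δz = g·(Δρ/ρ₀)/Δz = 9.81 × 7.89 × 10⁻⁴ / 93 = 8.3227 × 10⁻⁵ s⁻².
N = √(8.3227 × 10⁻⁵) = 9.1229 × 10⁻³ rad s⁻¹ ≈ 9.12 × 10⁻³ rad s⁻¹.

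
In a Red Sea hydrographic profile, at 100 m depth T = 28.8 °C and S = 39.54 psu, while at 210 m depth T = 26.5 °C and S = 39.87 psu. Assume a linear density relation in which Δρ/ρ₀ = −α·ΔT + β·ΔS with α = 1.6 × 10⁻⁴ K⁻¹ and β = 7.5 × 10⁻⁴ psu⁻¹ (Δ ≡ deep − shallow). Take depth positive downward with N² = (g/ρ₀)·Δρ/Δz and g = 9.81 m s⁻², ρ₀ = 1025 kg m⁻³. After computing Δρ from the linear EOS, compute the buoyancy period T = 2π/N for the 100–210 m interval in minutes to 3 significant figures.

ΔT = -2.3 K, ΔS = +0.33 psu (deep − shallow).
Δρ/ρ₀ = −αΔT + βΔS = 3.68 × 10⁻⁴ + 2.475 × 10⁻⁴ = 6.155 × 10⁻⁴, so Δρ ≈ 0.6309 kg m⁻³.
N² = (g/ρ₀)·Δρ/Δz = g·(Δρ/ρ₀)/Δz = 9.81 × 6.155 × 10⁻⁴ / 110 = 5.4891 × 10⁻⁵ s⁻².
N = √(5.4891 × 10⁻⁵) = 7.4088 × 10⁻³ rad s⁻¹ → T = 2π/N = 848.07 s = 14.135 min ≈ 14.1 min.

14.1 min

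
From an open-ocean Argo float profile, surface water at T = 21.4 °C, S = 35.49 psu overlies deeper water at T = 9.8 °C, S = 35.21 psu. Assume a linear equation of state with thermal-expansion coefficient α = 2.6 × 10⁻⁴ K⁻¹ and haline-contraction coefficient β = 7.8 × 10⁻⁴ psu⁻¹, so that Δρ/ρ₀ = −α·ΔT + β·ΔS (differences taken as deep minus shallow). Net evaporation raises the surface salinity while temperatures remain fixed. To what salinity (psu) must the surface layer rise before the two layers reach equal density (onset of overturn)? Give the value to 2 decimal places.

Neutral buoyancy requires −α(T_deep − T_surf) + β(S_deep − S_surf′) = 0.
S_surf′ = S_deep − (α/β)·ΔT = 35.21 − (2.6 × 10⁻⁴/7.8 × 10⁻⁴)·(-11.6) = 39.0767 psu.
Increase required: 39.0767 − 35.49 = 3.5867 psu.

39.08 psu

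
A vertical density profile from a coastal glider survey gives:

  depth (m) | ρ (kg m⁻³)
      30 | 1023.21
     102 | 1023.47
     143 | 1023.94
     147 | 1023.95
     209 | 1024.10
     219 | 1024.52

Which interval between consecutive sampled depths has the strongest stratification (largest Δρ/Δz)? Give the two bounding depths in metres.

Compute the density gradient over each adjacent pair:
  30–102 m: Δρ/Δz = 0.26/72 = 3.6 × 10⁻³ kg m⁻⁴
  102–143 m: Δρ/Δz = 0.47/41 = 0.011 kg m⁻⁴
  143–147 m: Δρ/Δz = 0.01/4 = 2.5 × 10⁻³ kg m⁻⁴
  147–209 m: Δρ/Δz = 0.15/62 = 2.4 × 10⁻³ kg m⁻⁴
  209–219 m: Δρ/Δz = 0.42/10 = 0.042 kg m⁻⁴
The largest gradient is in the 209–219 m interval — the pycnocline.

209–219 m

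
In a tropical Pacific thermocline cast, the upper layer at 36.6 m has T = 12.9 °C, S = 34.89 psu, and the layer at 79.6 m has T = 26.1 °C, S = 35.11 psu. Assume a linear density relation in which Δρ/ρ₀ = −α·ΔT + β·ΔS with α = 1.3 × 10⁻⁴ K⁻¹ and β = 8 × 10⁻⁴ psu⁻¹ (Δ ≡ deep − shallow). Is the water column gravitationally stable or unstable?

ΔT = 26.1 − 12.9 = +13.2 K and ΔS = 35.11 − 34.89 = +0.22 psu (deep − shallow).
−αΔT = -1.716 × 10⁻³; βΔS = 1.76 × 10⁻⁴; sum Δρ/ρ₀ = -1.54 × 10⁻³.
Δρ/ρ₀ < 0, so Δρ < 0: deeper water is lighter → statically unstable; the column would overturn.

unstable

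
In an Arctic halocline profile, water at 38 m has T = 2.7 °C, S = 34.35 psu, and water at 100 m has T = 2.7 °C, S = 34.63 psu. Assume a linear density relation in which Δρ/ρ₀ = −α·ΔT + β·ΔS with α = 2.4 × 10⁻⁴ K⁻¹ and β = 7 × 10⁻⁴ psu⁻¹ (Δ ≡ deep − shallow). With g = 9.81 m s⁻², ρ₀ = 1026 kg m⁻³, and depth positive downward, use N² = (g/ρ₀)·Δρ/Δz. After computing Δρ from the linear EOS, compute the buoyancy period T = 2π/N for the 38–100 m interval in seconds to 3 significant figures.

ΔT = +0.0 K, ΔS = +0.28 psu (deep − shallow).
Δρ/ρ₀ = −αΔT + βΔS = 0 + 1.96 × 10⁻⁴ = 1.96 × 10⁻⁴, so Δρ ≈ 0.2011 kg m⁻³.
N² = (g/ρ₀)·Δρ/Δz = g·(Δρ/ρ₀)/Δz = 9.81 × 1.96 × 10⁻⁴ / 62 = 3.1012 × 10⁻⁵ s⁻².
N = √(3.1012 × 10⁻⁵) = 5.5688 × 10⁻³ rad s⁻¹ → T = 2π/N = 1.1283 × 10³ s ≈ 1.13 × 10³ s.

1.13 × 10³ s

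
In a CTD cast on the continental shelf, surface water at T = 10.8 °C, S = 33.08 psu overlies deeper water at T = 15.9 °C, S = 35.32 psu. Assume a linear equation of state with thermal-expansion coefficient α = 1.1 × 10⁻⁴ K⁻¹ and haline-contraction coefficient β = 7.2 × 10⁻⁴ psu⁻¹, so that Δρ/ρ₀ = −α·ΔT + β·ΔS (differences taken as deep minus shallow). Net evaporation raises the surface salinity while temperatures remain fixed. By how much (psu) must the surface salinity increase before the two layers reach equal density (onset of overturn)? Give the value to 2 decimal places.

Neutral buoyancy requires −α(T_deep − T_surf) + β(S_deep − S_surf′) = 0.
S_surf′ = S_deep − (α/β)·ΔT = 35.32 − (1.1 × 10⁻⁴/7.2 × 10⁻⁴)·(+5.1) = 34.5408 psu.
Increase required: 34.5408 − 33.08 = 1.4608 psu.

1.46 psu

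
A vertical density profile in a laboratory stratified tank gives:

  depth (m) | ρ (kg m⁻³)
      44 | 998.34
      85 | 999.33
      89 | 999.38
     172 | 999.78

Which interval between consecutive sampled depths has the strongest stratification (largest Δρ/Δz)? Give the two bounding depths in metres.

44–85 m

Compute the density gradient over each adjacent pair:
  44–85 m: Δρ/Δz = 0.99/41 = 0.024 kg m⁻⁴
  85–89 m: Δρ/Δz = 0.05/4 = 0.013 kg m⁻⁴
  89–172 m: Δρ/Δz = 0.40/83 = 4.8 × 10⁻³ kg m⁻⁴
The largest gradient is in the 44–85 m interval — the pycnocline.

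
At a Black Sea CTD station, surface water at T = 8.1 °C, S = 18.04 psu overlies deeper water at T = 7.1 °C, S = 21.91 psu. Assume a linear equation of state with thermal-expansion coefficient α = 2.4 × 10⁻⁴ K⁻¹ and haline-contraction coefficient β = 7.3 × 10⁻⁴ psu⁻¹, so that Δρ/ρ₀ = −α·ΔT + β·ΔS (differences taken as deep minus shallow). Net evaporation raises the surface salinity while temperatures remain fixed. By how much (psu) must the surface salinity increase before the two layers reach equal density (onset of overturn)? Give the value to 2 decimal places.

4.20 psu

Neutral buoyancy requires −α(T_deep − T_surf) + β(S_deep − S_surf′) = 0.
S_surf′ = S_deep − (α/β)·ΔT = 21.91 − (2.4 × 10⁻⁴/7.3 × 10⁻⁴)·(-1.0) = 22.2388 psu.
Increase required: 22.2388 − 18.04 = 4.1988 psu.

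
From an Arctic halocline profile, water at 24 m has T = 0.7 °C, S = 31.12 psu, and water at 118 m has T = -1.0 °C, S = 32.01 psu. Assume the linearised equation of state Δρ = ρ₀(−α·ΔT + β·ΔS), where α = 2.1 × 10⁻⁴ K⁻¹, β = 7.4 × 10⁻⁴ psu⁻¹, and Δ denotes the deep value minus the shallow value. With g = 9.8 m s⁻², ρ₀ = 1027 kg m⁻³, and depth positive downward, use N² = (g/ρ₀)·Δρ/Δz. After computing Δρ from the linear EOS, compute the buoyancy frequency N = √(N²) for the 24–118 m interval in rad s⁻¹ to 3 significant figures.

0.0103 rad s⁻¹

ΔT = -1.7 K, ΔS = +0.89 psu (deep − shallow).
Δρ/ρ₀ = −αΔT + βΔS = 3.57 × 10⁻⁴ + 6.586 × 10⁻⁴ = 1.0156 × 10⁻³, so Δρ ≈ 1.043 kg m⁻³.
N² = (g/ρ₀)·Δρ/Δz = g·(Δρ/ρ₀)/Δz = 9.8 × 1.0156 × 10⁻³ / 94 = 1.0588 × 10⁻⁴ s⁻².
N = √(1.0588 × 10⁻⁴) = 0.010290 rad s⁻¹ ≈ 0.0103 rad s⁻¹.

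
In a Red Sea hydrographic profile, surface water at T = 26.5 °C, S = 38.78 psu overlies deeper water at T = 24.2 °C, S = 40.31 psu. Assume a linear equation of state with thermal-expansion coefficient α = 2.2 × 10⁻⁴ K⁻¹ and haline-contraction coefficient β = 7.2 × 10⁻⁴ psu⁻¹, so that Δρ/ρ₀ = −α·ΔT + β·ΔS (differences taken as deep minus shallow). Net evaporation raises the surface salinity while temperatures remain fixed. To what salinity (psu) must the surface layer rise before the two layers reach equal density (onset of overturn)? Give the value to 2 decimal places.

Neutral buoyancy requires −α(T_deep − T_surf) + β(S_deep − S_surf′) = 0.
S_surf′ = S_deep − (α/β)·ΔT = 40.31 − (2.2 × 10⁻⁴/7.2 × 10⁻⁴)·(-2.3) = 41.0128 psu.
Increase required: 41.0128 − 38.78 = 2.2328 psu.

41.01 psu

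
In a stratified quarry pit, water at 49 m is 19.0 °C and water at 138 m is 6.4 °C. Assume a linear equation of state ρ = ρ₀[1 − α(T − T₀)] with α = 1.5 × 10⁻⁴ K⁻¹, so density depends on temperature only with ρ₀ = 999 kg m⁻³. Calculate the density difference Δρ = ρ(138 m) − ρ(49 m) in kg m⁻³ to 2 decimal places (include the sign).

ΔT = -12.6 K, Δρ/ρ₀ = −αΔT = 1.89 × 10⁻³.
Δρ = 999 × (1.89 × 10⁻³) = +1.89 kg m⁻³.
Positive Δρ: denser below, stable.

+1.89 kg m⁻³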